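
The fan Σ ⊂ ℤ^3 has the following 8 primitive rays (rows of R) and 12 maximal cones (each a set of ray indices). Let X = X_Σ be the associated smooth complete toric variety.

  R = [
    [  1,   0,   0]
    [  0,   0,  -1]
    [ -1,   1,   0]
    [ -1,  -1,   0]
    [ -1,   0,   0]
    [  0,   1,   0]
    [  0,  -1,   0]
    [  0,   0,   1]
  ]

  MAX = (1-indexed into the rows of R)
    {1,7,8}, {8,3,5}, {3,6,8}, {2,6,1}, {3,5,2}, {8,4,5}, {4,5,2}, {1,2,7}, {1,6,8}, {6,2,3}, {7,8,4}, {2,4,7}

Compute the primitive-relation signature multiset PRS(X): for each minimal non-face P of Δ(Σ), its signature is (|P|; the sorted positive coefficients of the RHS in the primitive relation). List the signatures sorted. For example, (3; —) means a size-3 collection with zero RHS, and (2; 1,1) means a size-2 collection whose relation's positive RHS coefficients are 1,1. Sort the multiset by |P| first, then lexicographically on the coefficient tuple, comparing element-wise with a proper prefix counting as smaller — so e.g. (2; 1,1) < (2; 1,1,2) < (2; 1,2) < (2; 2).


Minimal non-faces — 10 found among 8 rays, 12 max cones:

  {1,5}:  v_{1} + v_{5} = 0  ⟹  sig = (2; —)
  {2,8}:  v_{2} + v_{8} = 0  ⟹  sig = (2; —)
  {6,7}:  v_{6} + v_{7} = 0  ⟹  sig = (2; —)
  {1,3}:  v_{1} + v_{3} = v_{6}  ⟹  sig = (2; 1)
  {1,4}:  v_{1} + v_{4} = v_{7}  ⟹  sig = (2; 1)
  {3,7}:  v_{3} + v_{7} = v_{5}  ⟹  sig = (2; 1)
  {4,6}:  v_{4} + v_{6} = v_{5}  ⟹  sig = (2; 1)
  {5,6}:  v_{5} + v_{6} = v_{3}  ⟹  sig = (2; 1)
  {5,7}:  v_{5} + v_{7} = v_{4}  ⟹  sig = (2; 1)
  {3,4}:  v_{3} + v_{4} = 2·v_{5}  ⟹  sig = (2; 2)

Signatures (|P|; sorted positive RHS coefficients), sorted:
[(2; —), (2; —), (2; —), (2; 1), (2; 1), (2; 1), (2; 1), (2; 1), (2; 1), (2; 2)]


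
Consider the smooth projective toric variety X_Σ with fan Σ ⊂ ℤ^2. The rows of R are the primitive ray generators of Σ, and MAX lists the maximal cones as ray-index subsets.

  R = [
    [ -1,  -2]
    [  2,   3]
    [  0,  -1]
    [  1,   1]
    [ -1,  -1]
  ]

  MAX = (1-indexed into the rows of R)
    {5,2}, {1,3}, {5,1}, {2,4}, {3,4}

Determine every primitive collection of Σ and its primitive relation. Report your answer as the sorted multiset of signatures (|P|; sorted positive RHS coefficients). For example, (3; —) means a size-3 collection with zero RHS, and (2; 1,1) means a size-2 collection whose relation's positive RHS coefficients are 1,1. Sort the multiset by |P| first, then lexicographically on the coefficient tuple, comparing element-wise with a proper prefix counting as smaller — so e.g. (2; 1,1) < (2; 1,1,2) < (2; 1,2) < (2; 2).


The 5 primitive collections of Σ (r=5, n=2):

  • {4,5}:  v_{4} + v_{5} = 0  →  sig = (2; —)
  • {1,2}:  v_{1} + v_{2} = v_{4}  →  sig = (2; 1)
  • {1,4}:  v_{1} + v_{4} = v_{3}  →  sig = (2; 1)
  • {3,5}:  v_{3} + v_{5} = v_{1}  →  sig = (2; 1)
  • {2,3}:  v_{2} + v_{3} = 2·v_{4}  →  sig = (2; 2)

Sorted signature multiset PRS(X):
    (2; —)
    (2; 1)
    (2; 1)
    (2; 1)
    (2; 2)


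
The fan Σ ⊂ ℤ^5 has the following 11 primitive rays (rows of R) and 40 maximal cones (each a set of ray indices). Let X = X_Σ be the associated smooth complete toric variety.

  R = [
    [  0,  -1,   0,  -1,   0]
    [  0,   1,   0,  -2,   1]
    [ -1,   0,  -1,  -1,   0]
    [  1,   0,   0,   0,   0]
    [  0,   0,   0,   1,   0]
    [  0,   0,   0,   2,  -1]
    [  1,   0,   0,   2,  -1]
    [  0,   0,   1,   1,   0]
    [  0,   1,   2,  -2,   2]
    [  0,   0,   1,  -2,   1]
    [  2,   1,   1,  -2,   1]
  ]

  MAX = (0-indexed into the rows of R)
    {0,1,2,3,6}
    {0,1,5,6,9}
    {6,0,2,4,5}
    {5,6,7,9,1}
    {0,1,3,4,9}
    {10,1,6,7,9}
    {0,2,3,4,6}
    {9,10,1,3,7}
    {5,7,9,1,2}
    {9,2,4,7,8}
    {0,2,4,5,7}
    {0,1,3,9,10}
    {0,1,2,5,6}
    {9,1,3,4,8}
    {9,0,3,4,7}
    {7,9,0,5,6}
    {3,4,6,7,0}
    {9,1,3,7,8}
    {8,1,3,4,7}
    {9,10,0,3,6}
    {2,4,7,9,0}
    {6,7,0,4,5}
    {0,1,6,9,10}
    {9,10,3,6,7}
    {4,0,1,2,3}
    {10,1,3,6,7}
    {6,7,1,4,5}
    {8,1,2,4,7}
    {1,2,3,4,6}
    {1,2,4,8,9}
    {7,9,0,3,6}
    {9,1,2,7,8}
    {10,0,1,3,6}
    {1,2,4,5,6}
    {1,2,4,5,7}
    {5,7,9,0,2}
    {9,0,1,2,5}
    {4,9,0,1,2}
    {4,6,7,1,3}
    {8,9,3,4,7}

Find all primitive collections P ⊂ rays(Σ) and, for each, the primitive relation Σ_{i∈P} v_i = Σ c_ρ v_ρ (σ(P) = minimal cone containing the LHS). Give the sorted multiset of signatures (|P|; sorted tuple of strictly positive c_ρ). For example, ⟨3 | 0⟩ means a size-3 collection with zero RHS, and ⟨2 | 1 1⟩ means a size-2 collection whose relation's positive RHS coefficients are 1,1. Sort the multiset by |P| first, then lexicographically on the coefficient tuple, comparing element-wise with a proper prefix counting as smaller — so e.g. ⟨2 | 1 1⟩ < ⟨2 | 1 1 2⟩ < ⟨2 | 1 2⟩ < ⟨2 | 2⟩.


|primitive collections| = 21. Relations:

  • {3,5}:  v_{3} + v_{5} = v_{6}  ⇒ sig = ⟨2 | 1⟩
  • {2,10}:  v_{2} + v_{10} = v_{0} + 2·v_{1} + v_{6}  ⇒ sig = ⟨2 | 1 1 2⟩
  • {4,10}:  v_{4} + v_{10} = v_{1} + 2·v_{3} + v_{7}  ⇒ sig = ⟨2 | 1 1 2⟩
  • {5,10}:  v_{5} + v_{10} = v_{1} + 2·v_{6} + v_{9}  ⇒ sig = ⟨2 | 1 1 2⟩
  • {6,8}:  v_{6} + v_{8} = v_{1} + v_{3} + 2·v_{7}  ⇒ sig = ⟨2 | 1 1 2⟩
  • {0,8}:  v_{0} + v_{8} = v_{4} + 2·v_{9}  ⇒ sig = ⟨2 | 1 2⟩
  • {5,8}:  v_{5} + v_{8} = v_{1} + 2·v_{7}  ⇒ sig = ⟨2 | 1 2⟩
  • {8,10}:  v_{8} + v_{10} = 2·v_{1} + 2·v_{3} + 2·v_{7} + v_{9}  ⇒ sig = ⟨2 | 1 2 2 2⟩
  • {2,3,7}:  v_{2} + v_{3} + v_{7} = 0  ⇒ sig = ⟨3 | 0⟩
  • {0,1,7}:  v_{0} + v_{1} + v_{7} = v_{9}  ⇒ sig = ⟨3 | 1⟩
  • {2,6,7}:  v_{2} + v_{6} + v_{7} = v_{5}  ⇒ sig = ⟨3 | 1⟩
  • {4,5,9}:  v_{4} + v_{5} + v_{9} = v_{7}  ⇒ sig = ⟨3 | 1⟩
  • {2,3,9}:  v_{2} + v_{3} + v_{9} = v_{0} + v_{1}  ⇒ sig = ⟨3 | 1 1⟩
  • {4,6,9}:  v_{4} + v_{6} + v_{9} = v_{3} + v_{7}  ⇒ sig = ⟨3 | 1 1⟩
  • {2,3,8}:  v_{2} + v_{3} + v_{8} = v_{1} + v_{4} + v_{9}  ⇒ sig = ⟨3 | 1 1 1⟩
  • {2,6,9}:  v_{2} + v_{6} + v_{9} = v_{0} + v_{1} + v_{5}  ⇒ sig = ⟨3 | 1 1 1⟩
  • {0,7,10}:  v_{0} + v_{7} + v_{10} = v_{3} + v_{6} + 2·v_{9}  ⇒ sig = ⟨3 | 1 1 2⟩
  • {0,1,4,5}:  v_{0} + v_{1} + v_{4} + v_{5} = 0  ⇒ sig = ⟨4 | 0⟩
  • {0,1,4,6}:  v_{0} + v_{1} + v_{4} + v_{6} = v_{3}  ⇒ sig = ⟨4 | 1⟩
  • {1,3,6,9}:  v_{1} + v_{3} + v_{6} + v_{9} = v_{10}  ⇒ sig = ⟨4 | 1⟩
  • {1,4,7,9}:  v_{1} + v_{4} + v_{7} + v_{9} = v_{8}  ⇒ sig = ⟨4 | 1⟩

Signatures (|P|; sorted positive RHS coefficients), sorted:
    ⟨2 | 1⟩
    ⟨2 | 1 1 2⟩
    ⟨2 | 1 1 2⟩
    ⟨2 | 1 1 2⟩
    ⟨2 | 1 1 2⟩
    ⟨2 | 1 2⟩
    ⟨2 | 1 2⟩
    ⟨2 | 1 2 2 2⟩
    ⟨3 | 0⟩
    ⟨3 | 1⟩
    ⟨3 | 1⟩
    ⟨3 | 1⟩
    ⟨3 | 1 1⟩
    ⟨3 | 1 1⟩
    ⟨3 | 1 1 1⟩
    ⟨3 | 1 1 1⟩
    ⟨3 | 1 1 2⟩
    ⟨4 | 0⟩
    ⟨4 | 1⟩
    ⟨4 | 1⟩
    ⟨4 | 1⟩


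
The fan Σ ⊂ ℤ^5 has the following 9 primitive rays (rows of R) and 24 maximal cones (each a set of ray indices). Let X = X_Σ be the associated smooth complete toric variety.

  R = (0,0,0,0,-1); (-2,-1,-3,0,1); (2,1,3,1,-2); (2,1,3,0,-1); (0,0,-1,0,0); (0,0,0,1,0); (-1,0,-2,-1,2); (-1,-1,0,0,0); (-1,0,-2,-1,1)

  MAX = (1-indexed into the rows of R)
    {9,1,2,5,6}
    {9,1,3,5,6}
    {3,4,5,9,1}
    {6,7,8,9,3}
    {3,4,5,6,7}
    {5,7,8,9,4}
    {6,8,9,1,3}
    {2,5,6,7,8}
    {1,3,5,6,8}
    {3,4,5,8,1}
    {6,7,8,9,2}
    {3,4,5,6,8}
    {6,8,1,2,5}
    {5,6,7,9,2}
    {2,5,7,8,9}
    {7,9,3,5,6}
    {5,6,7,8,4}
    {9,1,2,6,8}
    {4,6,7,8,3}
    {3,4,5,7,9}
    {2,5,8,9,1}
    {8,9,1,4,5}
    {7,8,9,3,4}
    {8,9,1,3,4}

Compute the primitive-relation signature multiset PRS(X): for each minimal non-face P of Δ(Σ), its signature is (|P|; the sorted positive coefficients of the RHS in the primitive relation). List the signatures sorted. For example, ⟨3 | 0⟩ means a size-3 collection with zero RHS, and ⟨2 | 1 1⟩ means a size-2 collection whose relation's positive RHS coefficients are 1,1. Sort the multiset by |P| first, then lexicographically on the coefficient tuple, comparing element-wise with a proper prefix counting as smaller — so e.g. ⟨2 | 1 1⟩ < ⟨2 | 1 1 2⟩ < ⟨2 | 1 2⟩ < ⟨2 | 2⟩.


Primitive collections (8):

  P={2,4}:  v_{2} + v_{4} = 0  →  sig = ⟨2 | 0⟩
  P={1,7}:  v_{1} + v_{7} = v_{9}  →  sig = ⟨2 | 1⟩
  P={2,3}:  v_{2} + v_{3} = v_{1} + v_{6}  →  sig = ⟨2 | 1 1⟩
  P={1,4,6}:  v_{1} + v_{4} + v_{6} = v_{3}  →  sig = ⟨3 | 1⟩
  P={4,6,9}:  v_{4} + v_{6} + v_{9} = v_{3} + v_{7}  →  sig = ⟨3 | 1 1⟩
  P={3,5,7,8}:  v_{3} + v_{5} + v_{7} + v_{8} = 0  →  sig = ⟨4 | 0⟩
  P={3,5,8,9}:  v_{3} + v_{5} + v_{8} + v_{9} = v_{1}  →  sig = ⟨4 | 1⟩
  P={5,6,8,9}:  v_{5} + v_{6} + v_{8} + v_{9} = v_{2}  →  sig = ⟨4 | 1⟩

Hence PRS(X_Σ) =
[⟨2 | 0⟩, ⟨2 | 1⟩, ⟨2 | 1 1⟩, ⟨3 | 1⟩, ⟨3 | 1 1⟩, ⟨4 | 0⟩, ⟨4 | 1⟩, ⟨4 | 1⟩]


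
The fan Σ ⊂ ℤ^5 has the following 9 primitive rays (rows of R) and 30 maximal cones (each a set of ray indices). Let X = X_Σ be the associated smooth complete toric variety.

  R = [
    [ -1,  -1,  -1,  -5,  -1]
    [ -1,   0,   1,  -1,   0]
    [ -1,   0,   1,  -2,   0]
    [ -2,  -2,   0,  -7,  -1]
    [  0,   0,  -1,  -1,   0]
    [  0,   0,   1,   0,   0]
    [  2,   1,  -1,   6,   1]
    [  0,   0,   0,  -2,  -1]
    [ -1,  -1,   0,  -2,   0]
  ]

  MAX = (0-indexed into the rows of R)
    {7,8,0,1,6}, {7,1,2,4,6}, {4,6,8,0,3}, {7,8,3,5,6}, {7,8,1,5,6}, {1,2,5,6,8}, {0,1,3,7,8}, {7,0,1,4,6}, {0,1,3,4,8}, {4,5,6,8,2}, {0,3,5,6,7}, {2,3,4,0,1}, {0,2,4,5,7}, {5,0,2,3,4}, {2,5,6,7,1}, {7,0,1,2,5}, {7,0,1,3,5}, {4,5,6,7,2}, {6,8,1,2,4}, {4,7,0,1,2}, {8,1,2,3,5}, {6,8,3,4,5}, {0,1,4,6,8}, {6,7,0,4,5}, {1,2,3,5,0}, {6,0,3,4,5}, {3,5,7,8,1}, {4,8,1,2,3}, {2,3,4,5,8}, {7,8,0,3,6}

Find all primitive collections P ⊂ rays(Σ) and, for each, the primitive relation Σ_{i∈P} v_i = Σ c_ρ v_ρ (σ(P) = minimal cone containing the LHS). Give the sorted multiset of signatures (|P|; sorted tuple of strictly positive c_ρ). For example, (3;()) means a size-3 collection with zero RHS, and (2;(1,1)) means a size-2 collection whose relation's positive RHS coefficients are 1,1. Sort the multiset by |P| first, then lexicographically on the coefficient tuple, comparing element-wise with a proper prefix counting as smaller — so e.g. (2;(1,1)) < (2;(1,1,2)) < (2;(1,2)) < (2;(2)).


Δ(Σ) — 9 vertices, 11 min non-faces:

  P = {0,2,6}:  v_{0} + v_{2} + v_{6} = v_{4}  so sig = (3;(1))
  P = {0,5,8}:  v_{0} + v_{5} + v_{8} = v_{3}  so sig = (3;(1))
  P = {1,3,6}:  v_{1} + v_{3} + v_{6} = v_{8}  so sig = (3;(1))
  P = {1,4,5}:  v_{1} + v_{4} + v_{5} = v_{2}  so sig = (3;(1))
  P = {4,7,8}:  v_{4} + v_{7} + v_{8} = v_{0}  so sig = (3;(1))
  P = {0,2,8}:  v_{0} + v_{2} + v_{8} = v_{1} + v_{3} + v_{4}  so sig = (3;(1,1,1))
  P = {2,3,6}:  v_{2} + v_{3} + v_{6} = v_{4} + v_{5} + v_{8}  so sig = (3;(1,1,1))
  P = {2,7,8}:  v_{2} + v_{7} + v_{8} = v_{0} + v_{1} + v_{5}  so sig = (3;(1,1,1))
  P = {3,4,7}:  v_{3} + v_{4} + v_{7} = 2·v_{0} + v_{5}  so sig = (3;(1,2))
  P = {2,3,7}:  v_{2} + v_{3} + v_{7} = 2·v_{0} + v_{1} + 2·v_{5}  so sig = (3;(1,2,2))
  P = {0,1,5,6}:  v_{0} + v_{1} + v_{5} + v_{6} = 0  so sig = (4;())

so the primitive-relation signature multiset is
    |P|=3: 10 collections, coeffs (1), (1), (1), (1), (1), (1,1,1), (1,1,1), (1,1,1), (1,2), (1,2,2)
    |P|=4: 1 collection, coeffs ()


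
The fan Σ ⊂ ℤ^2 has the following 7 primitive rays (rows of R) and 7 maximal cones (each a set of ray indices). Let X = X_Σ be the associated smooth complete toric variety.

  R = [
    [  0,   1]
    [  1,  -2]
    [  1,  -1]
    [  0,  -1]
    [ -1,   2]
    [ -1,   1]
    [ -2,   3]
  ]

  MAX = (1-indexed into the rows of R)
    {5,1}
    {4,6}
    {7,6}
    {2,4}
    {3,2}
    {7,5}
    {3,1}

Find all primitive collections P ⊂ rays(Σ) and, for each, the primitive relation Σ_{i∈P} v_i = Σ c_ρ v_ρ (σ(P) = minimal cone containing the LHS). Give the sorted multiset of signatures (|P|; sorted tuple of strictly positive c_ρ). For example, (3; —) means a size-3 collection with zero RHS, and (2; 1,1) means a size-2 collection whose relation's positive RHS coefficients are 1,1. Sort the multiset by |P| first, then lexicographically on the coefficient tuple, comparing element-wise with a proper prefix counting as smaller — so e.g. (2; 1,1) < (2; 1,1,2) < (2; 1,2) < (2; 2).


Σ has 14 primitive collections:

  {1,4}:  v_{1} + v_{4} = 0 — sig = (2; —)
  {2,5}:  v_{2} + v_{5} = 0 — sig = (2; —)
  {3,6}:  v_{3} + v_{6} = 0 — sig = (2; —)
  {1,2}:  v_{1} + v_{2} = v_{3} — sig = (2; 1)
  {1,6}:  v_{1} + v_{6} = v_{5} — sig = (2; 1)
  {2,6}:  v_{2} + v_{6} = v_{4} — sig = (2; 1)
  {2,7}:  v_{2} + v_{7} = v_{6} — sig = (2; 1)
  {3,4}:  v_{3} + v_{4} = v_{2} — sig = (2; 1)
  {3,5}:  v_{3} + v_{5} = v_{1} — sig = (2; 1)
  {3,7}:  v_{3} + v_{7} = v_{5} — sig = (2; 1)
  {4,5}:  v_{4} + v_{5} = v_{6} — sig = (2; 1)
  {5,6}:  v_{5} + v_{6} = v_{7} — sig = (2; 1)
  {1,7}:  v_{1} + v_{7} = 2·v_{5} — sig = (2; 2)
  {4,7}:  v_{4} + v_{7} = 2·v_{6} — sig = (2; 2)

Signatures (|P|; sorted positive RHS coefficients), sorted:
{ (2; —) ×3,  (2; 1) ×9,  (2; 2) ×2 }


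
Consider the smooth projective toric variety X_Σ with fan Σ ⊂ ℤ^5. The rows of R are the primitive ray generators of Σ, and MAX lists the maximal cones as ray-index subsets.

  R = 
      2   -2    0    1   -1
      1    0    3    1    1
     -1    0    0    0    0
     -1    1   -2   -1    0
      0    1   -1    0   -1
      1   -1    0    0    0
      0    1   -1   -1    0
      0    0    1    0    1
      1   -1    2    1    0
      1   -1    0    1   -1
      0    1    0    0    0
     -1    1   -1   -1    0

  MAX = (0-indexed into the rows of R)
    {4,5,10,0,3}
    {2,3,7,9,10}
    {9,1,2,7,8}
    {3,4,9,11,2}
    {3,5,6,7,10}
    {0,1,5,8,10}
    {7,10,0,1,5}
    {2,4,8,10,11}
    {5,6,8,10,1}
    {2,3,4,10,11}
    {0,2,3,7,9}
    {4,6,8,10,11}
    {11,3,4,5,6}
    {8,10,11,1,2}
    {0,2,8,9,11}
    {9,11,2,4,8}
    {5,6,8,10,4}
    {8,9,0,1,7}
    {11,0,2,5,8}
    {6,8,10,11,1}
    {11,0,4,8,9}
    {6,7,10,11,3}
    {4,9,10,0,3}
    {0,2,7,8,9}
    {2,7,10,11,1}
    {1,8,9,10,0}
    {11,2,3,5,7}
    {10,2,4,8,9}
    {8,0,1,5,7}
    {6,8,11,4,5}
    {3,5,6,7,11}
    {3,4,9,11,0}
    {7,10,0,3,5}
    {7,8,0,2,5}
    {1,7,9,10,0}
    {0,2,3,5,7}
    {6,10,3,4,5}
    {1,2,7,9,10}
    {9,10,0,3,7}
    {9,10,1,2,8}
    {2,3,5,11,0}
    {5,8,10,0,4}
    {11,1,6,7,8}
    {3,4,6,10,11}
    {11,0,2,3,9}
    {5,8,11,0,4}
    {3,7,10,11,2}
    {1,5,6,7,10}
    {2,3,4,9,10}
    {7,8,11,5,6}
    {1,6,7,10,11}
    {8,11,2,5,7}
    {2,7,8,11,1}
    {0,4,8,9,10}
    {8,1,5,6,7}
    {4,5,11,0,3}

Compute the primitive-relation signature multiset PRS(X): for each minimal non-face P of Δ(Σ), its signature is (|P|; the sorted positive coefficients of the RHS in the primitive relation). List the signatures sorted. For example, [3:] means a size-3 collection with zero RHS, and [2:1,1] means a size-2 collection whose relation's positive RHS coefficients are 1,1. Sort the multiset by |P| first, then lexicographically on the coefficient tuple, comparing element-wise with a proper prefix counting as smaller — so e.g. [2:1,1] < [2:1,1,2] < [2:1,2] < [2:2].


The 23 primitive collections of Σ (r=12, n=5):

  • {3,8}:  v_{3} + v_{8} = 0 — sig = [2:]
  • {2,6}:  v_{2} + v_{6} = v_{11} — sig = [2:1]
  • {4,7}:  v_{4} + v_{7} = v_{10} — sig = [2:1]
  • {5,9}:  v_{5} + v_{9} = v_{0} — sig = [2:1]
  • {1,3}:  v_{1} + v_{3} = v_{7} + v_{10} — sig = [2:1,1]
  • {6,9}:  v_{6} + v_{9} = v_{4} + v_{5} — sig = [2:1,1]
  • {0,6}:  v_{0} + v_{6} = v_{4} + 2·v_{5} — sig = [2:1,2]
  • {1,4}:  v_{1} + v_{4} = v_{8} + 2·v_{10} — sig = [2:1,2]
  • {2,5,10}:  v_{2} + v_{5} + v_{10} = 0 — sig = [3:]
  • {7,9,11}:  v_{7} + v_{9} + v_{11} = 0 — sig = [3:]
  • {0,2,10}:  v_{0} + v_{2} + v_{10} = v_{9} — sig = [3:1]
  • {0,7,11}:  v_{0} + v_{7} + v_{11} = v_{5} — sig = [3:1]
  • {5,10,11}:  v_{5} + v_{10} + v_{11} = v_{6} — sig = [3:1]
  • {7,8,10}:  v_{7} + v_{8} + v_{10} = v_{1} — sig = [3:1]
  • {9,10,11}:  v_{9} + v_{10} + v_{11} = v_{4} — sig = [3:1]
  • {0,10,11}:  v_{0} + v_{10} + v_{11} = v_{4} + v_{5} — sig = [3:1,1]
  • {1,2,5}:  v_{1} + v_{2} + v_{5} = v_{7} + v_{8} — sig = [3:1,1]
  • {1,9,11}:  v_{1} + v_{9} + v_{11} = v_{8} + v_{10} — sig = [3:1,1]
  • {2,4,5}:  v_{2} + v_{4} + v_{5} = v_{9} + v_{11} — sig = [3:1,1]
  • {0,1,2}:  v_{0} + v_{1} + v_{2} = v_{7} + v_{8} + v_{9} — sig = [3:1,1,1]
  • {0,1,11}:  v_{0} + v_{1} + v_{11} = v_{5} + v_{8} + v_{10} — sig = [3:1,1,1]
  • {1,5,11}:  v_{1} + v_{5} + v_{11} = v_{6} + v_{7} + v_{8} — sig = [3:1,1,1]
  • {0,2,4}:  v_{0} + v_{2} + v_{4} = 2·v_{9} + v_{11} — sig = [3:1,2]

Hence PRS(X_Σ) =
    |P|=2: 8 collections, coeffs (), (1), (1), (1), (1,1), (1,1), (1,2), (1,2)
    |P|=3: 15 collections, coeffs (), (), (1), (1), (1), (1), (1), (1,1), (1,1), (1,1), (1,1), (1,1,1), (1,1,1), (1,1,1), (1,2)


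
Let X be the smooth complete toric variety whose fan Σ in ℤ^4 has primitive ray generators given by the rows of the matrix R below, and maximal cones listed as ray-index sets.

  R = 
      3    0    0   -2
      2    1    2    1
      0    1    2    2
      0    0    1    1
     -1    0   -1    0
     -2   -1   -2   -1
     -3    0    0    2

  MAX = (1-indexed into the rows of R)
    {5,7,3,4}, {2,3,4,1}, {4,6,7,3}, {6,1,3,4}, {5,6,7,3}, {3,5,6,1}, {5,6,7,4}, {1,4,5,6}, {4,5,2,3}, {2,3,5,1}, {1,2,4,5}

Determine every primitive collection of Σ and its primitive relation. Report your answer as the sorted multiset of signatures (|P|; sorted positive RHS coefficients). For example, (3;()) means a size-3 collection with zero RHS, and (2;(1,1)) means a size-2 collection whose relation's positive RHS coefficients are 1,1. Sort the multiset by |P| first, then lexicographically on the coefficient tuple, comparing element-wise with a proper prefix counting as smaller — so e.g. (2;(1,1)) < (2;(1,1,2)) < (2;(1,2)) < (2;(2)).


5 minimal non-faces of Δ(Σ) (on 7 rays):

  • {1,7}:  v_{1} + v_{7} = 0 ; sig = (2;())
  • {2,6}:  v_{2} + v_{6} = 0 ; sig = (2;())
  • {2,7}:  v_{2} + v_{7} = v_{3} + v_{4} + v_{5} ; sig = (2;(1,1,1))
  • {1,3,4,5}:  v_{1} + v_{3} + v_{4} + v_{5} = v_{2} ; sig = (4;(1))
  • {3,4,5,6}:  v_{3} + v_{4} + v_{5} + v_{6} = v_{7} ; sig = (4;(1))

so the primitive-relation signature multiset is
{ (2;()) ×2,  (2;(1,1,1)),  (4;(1)) ×2 }


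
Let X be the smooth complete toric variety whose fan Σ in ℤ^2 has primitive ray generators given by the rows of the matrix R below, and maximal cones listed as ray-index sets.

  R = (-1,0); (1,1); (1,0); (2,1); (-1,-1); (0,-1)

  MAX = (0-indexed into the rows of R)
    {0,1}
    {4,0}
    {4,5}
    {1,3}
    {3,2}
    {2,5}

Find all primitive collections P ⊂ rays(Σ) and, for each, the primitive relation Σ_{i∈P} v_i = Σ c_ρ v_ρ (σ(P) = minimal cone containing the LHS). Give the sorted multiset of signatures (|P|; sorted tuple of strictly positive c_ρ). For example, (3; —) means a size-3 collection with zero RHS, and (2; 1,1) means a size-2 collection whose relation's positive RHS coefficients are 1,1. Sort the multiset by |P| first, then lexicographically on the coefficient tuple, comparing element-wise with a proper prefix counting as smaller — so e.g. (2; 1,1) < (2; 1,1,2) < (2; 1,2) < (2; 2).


9 collections generate NE(X_Σ); each relation:

  • {0,2}:  v_{0} + v_{2} = 0 — sig = (2; —)
  • {1,4}:  v_{1} + v_{4} = 0 — sig = (2; —)
  • {0,3}:  v_{0} + v_{3} = v_{1} — sig = (2; 1)
  • {0,5}:  v_{0} + v_{5} = v_{4} — sig = (2; 1)
  • {1,2}:  v_{1} + v_{2} = v_{3} — sig = (2; 1)
  • {1,5}:  v_{1} + v_{5} = v_{2} — sig = (2; 1)
  • {2,4}:  v_{2} + v_{4} = v_{5} — sig = (2; 1)
  • {3,4}:  v_{3} + v_{4} = v_{2} — sig = (2; 1)
  • {3,5}:  v_{3} + v_{5} = 2·v_{2} — sig = (2; 2)

Sorted signature multiset PRS(X):
    (2; —)
    (2; —)
    (2; 1)
    (2; 1)
    (2; 1)
    (2; 1)
    (2; 1)
    (2; 1)
    (2; 2)


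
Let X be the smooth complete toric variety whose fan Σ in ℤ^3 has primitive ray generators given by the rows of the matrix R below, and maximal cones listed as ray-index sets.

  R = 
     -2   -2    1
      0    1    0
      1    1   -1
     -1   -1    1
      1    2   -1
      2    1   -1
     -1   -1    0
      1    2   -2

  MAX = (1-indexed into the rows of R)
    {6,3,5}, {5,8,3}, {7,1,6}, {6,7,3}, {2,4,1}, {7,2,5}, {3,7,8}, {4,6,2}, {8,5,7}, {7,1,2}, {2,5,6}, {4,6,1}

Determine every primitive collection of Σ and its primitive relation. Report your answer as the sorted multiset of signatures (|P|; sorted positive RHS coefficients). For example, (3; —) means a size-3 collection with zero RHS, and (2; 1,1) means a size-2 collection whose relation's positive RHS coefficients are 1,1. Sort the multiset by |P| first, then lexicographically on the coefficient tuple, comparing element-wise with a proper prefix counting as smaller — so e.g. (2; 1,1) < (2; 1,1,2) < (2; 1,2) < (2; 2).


Primitive collections (14):

  P={3,4}:  v_{3} + v_{4} = 0  so sig = (2; —)
  P={1,3}:  v_{1} + v_{3} = v_{7}  so sig = (2; 1)
  P={2,3}:  v_{2} + v_{3} = v_{5}  so sig = (2; 1)
  P={4,5}:  v_{4} + v_{5} = v_{2}  so sig = (2; 1)
  P={4,7}:  v_{4} + v_{7} = v_{1}  so sig = (2; 1)
  P={1,5}:  v_{1} + v_{5} = v_{2} + v_{7}  so sig = (2; 1,1)
  P={4,8}:  v_{4} + v_{8} = v_{5} + v_{7}  so sig = (2; 1,1)
  P={1,8}:  v_{1} + v_{8} = v_{5} + 2·v_{7}  so sig = (2; 1,2)
  P={2,8}:  v_{2} + v_{8} = 2·v_{5} + v_{7}  so sig = (2; 1,2)
  P={6,8}:  v_{6} + v_{8} = 3·v_{3}  so sig = (2; 3)
  P={1,2,6}:  v_{1} + v_{2} + v_{6} = 0  so sig = (3; —)
  P={2,6,7}:  v_{2} + v_{6} + v_{7} = v_{3}  so sig = (3; 1)
  P={3,5,7}:  v_{3} + v_{5} + v_{7} = v_{8}  so sig = (3; 1)
  P={5,6,7}:  v_{5} + v_{6} + v_{7} = 2·v_{3}  so sig = (3; 2)

Signatures (|P|; sorted positive RHS coefficients), sorted:
    (2; —)
    (2; 1)
    (2; 1)
    (2; 1)
    (2; 1)
    (2; 1,1)
    (2; 1,1)
    (2; 1,2)
    (2; 1,2)
    (2; 3)
    (3; —)
    (3; 1)
    (3; 1)
    (3; 2)


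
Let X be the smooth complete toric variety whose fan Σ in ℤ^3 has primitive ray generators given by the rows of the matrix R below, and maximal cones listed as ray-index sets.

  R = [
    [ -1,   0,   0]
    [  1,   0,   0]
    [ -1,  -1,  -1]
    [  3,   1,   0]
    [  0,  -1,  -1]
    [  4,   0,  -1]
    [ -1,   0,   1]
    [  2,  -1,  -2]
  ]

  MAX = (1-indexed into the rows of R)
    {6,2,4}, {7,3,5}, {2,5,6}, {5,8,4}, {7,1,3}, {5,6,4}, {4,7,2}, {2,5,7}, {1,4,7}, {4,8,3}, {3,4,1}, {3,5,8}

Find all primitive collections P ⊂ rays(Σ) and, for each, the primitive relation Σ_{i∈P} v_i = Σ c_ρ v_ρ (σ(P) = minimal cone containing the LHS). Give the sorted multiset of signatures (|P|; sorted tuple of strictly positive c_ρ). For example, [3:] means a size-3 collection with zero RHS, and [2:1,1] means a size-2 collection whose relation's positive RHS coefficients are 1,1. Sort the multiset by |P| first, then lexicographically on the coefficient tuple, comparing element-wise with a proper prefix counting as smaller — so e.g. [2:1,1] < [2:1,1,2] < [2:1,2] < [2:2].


|primitive collections| = 14. Relations:

  • {1,2}:  v_{1} + v_{2} = 0  ⇒ sig = [2:]
  • {1,5}:  v_{1} + v_{5} = v_{3}  ⇒ sig = [2:1]
  • {2,3}:  v_{2} + v_{3} = v_{5}  ⇒ sig = [2:1]
  • {1,6}:  v_{1} + v_{6} = v_{4} + v_{5}  ⇒ sig = [2:1,1]
  • {7,8}:  v_{7} + v_{8} = v_{2} + v_{5}  ⇒ sig = [2:1,1]
  • {1,8}:  v_{1} + v_{8} = 2·v_{3} + v_{4}  ⇒ sig = [2:1,2]
  • {2,8}:  v_{2} + v_{8} = v_{4} + 2·v_{5}  ⇒ sig = [2:1,2]
  • {3,6}:  v_{3} + v_{6} = v_{4} + 2·v_{5}  ⇒ sig = [2:1,2]
  • {6,8}:  v_{6} + v_{8} = 2·v_{4} + 3·v_{5}  ⇒ sig = [2:2,3]
  • {6,7}:  v_{6} + v_{7} = 3·v_{2}  ⇒ sig = [2:3]
  • {2,4,5}:  v_{2} + v_{4} + v_{5} = v_{6}  ⇒ sig = [3:1]
  • {3,4,5}:  v_{3} + v_{4} + v_{5} = v_{8}  ⇒ sig = [3:1]
  • {3,4,7}:  v_{3} + v_{4} + v_{7} = v_{2}  ⇒ sig = [3:1]
  • {4,5,7}:  v_{4} + v_{5} + v_{7} = 2·v_{2}  ⇒ sig = [3:2]

Signatures (|P|; sorted positive RHS coefficients), sorted:
    [2:]
    [2:1]
    [2:1]
    [2:1,1]
    [2:1,1]
    [2:1,2]
    [2:1,2]
    [2:1,2]
    [2:2,3]
    [2:3]
    [3:1]
    [3:1]
    [3:1]
    [3:2]


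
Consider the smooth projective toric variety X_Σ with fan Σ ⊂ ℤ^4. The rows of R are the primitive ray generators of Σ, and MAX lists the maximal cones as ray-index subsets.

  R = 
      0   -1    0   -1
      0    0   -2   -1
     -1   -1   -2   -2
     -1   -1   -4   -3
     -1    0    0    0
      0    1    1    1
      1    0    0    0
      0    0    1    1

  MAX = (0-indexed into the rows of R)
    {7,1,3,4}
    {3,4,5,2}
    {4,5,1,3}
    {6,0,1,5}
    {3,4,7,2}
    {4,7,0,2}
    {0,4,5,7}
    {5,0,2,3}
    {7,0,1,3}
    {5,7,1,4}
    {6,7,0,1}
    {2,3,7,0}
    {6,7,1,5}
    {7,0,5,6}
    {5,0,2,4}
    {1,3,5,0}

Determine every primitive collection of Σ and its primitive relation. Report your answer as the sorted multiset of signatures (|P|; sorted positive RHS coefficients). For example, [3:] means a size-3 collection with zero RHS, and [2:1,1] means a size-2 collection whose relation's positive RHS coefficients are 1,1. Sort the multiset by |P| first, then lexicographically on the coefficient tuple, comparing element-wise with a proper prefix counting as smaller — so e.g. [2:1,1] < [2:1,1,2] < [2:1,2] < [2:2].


9 collections generate NE(X_Σ); each relation:

  P={4,6}:  v_{4} + v_{6} = 0  so sig = [2:]
  P={1,2}:  v_{1} + v_{2} = v_{3}  so sig = [2:1]
  P={2,6}:  v_{2} + v_{6} = v_{0} + v_{1}  so sig = [2:1,1]
  P={3,6}:  v_{3} + v_{6} = v_{0} + 2·v_{1}  so sig = [2:1,2]
  P={0,1,4}:  v_{0} + v_{1} + v_{4} = v_{2}  so sig = [3:1]
  P={2,5,7}:  v_{2} + v_{5} + v_{7} = v_{4}  so sig = [3:1]
  P={3,5,7}:  v_{3} + v_{5} + v_{7} = v_{1} + v_{4}  so sig = [3:1,1]
  P={0,3,4}:  v_{0} + v_{3} + v_{4} = 2·v_{2}  so sig = [3:2]
  P={0,1,5,7}:  v_{0} + v_{1} + v_{5} + v_{7} = 0  so sig = [4:]

Sorted signature multiset PRS(X):
    [2:]
    [2:1]
    [2:1,1]
    [2:1,2]
    [3:1]
    [3:1]
    [3:1,1]
    [3:2]
    [4:]


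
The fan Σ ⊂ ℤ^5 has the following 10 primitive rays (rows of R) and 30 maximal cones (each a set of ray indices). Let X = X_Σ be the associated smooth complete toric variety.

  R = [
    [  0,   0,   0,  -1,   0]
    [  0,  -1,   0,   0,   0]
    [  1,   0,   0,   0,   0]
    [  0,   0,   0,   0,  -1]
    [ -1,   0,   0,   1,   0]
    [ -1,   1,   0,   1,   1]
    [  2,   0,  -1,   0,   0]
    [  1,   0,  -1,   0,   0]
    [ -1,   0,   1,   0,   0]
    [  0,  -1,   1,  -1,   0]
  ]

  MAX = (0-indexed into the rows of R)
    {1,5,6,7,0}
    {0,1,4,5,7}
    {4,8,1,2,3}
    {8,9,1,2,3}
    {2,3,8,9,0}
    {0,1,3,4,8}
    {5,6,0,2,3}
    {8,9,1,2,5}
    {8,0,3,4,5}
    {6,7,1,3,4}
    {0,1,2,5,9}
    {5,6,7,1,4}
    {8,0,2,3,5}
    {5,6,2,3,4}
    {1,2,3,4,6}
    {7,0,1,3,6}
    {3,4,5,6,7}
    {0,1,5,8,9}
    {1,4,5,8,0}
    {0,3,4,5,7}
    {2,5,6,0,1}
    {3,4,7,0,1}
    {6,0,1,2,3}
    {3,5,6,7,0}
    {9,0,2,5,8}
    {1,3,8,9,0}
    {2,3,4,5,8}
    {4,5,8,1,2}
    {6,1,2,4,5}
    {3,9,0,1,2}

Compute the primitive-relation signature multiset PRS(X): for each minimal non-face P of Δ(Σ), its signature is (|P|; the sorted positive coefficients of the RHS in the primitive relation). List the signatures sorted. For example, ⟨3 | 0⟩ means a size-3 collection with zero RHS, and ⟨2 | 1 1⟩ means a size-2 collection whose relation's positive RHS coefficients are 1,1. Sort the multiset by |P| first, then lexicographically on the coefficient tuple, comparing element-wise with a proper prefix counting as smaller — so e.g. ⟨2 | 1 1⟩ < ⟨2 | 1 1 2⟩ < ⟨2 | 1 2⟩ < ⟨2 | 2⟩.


Σ has 11 primitive collections:

  {7,8}:  v_{7} + v_{8} = 0 — sig = ⟨2 | 0⟩
  {2,7}:  v_{2} + v_{7} = v_{6} — sig = ⟨2 | 1⟩
  {6,8}:  v_{6} + v_{8} = v_{2} — sig = ⟨2 | 1⟩
  {4,9}:  v_{4} + v_{9} = v_{1} + v_{8} — sig = ⟨2 | 1 1⟩
  {7,9}:  v_{7} + v_{9} = v_{0} + v_{1} + v_{2} — sig = ⟨2 | 1 1 1⟩
  {6,9}:  v_{6} + v_{9} = v_{0} + v_{1} + 2·v_{2} — sig = ⟨2 | 1 1 2⟩
  {0,2,4}:  v_{0} + v_{2} + v_{4} = 0 — sig = ⟨3 | 0⟩
  {0,4,6}:  v_{0} + v_{4} + v_{6} = v_{7} — sig = ⟨3 | 1⟩
  {1,3,5}:  v_{1} + v_{3} + v_{5} = v_{4} — sig = ⟨3 | 1⟩
  {3,5,9}:  v_{3} + v_{5} + v_{9} = v_{8} — sig = ⟨3 | 1⟩
  {0,1,2,8}:  v_{0} + v_{1} + v_{2} + v_{8} = v_{9} — sig = ⟨4 | 1⟩

so the primitive-relation signature multiset is
{ ⟨2 | 0⟩,  ⟨2 | 1⟩ ×2,  ⟨2 | 1 1⟩,  ⟨2 | 1 1 1⟩,  ⟨2 | 1 1 2⟩,  ⟨3 | 0⟩,  ⟨3 | 1⟩ ×3,  ⟨4 | 1⟩ }


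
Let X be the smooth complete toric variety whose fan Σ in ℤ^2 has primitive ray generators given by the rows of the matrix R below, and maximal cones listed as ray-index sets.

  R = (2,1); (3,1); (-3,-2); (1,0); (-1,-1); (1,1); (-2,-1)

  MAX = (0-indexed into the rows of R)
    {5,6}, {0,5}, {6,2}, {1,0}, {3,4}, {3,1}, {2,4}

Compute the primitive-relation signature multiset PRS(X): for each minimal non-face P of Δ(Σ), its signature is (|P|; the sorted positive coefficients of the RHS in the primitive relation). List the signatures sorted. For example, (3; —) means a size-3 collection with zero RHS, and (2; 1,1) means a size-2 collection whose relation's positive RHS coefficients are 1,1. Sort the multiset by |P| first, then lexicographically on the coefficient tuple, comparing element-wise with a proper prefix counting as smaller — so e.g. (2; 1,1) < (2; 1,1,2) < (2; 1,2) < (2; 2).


14 collections generate NE(X_Σ); each relation:

  P={0,6}:  v_{0} + v_{6} = 0  →  sig = (2; —)
  P={4,5}:  v_{4} + v_{5} = 0  →  sig = (2; —)
  P={0,2}:  v_{0} + v_{2} = v_{4}  →  sig = (2; 1)
  P={0,3}:  v_{0} + v_{3} = v_{1}  →  sig = (2; 1)
  P={0,4}:  v_{0} + v_{4} = v_{3}  →  sig = (2; 1)
  P={1,6}:  v_{1} + v_{6} = v_{3}  →  sig = (2; 1)
  P={2,5}:  v_{2} + v_{5} = v_{6}  →  sig = (2; 1)
  P={3,5}:  v_{3} + v_{5} = v_{0}  →  sig = (2; 1)
  P={3,6}:  v_{3} + v_{6} = v_{4}  →  sig = (2; 1)
  P={4,6}:  v_{4} + v_{6} = v_{2}  →  sig = (2; 1)
  P={1,2}:  v_{1} + v_{2} = v_{3} + v_{4}  →  sig = (2; 1,1)
  P={1,4}:  v_{1} + v_{4} = 2·v_{3}  →  sig = (2; 2)
  P={1,5}:  v_{1} + v_{5} = 2·v_{0}  →  sig = (2; 2)
  P={2,3}:  v_{2} + v_{3} = 2·v_{4}  →  sig = (2; 2)

Hence PRS(X_Σ) =
[(2; —), (2; —), (2; 1), (2; 1), (2; 1), (2; 1), (2; 1), (2; 1), (2; 1), (2; 1), (2; 1,1), (2; 2), (2; 2), (2; 2)]


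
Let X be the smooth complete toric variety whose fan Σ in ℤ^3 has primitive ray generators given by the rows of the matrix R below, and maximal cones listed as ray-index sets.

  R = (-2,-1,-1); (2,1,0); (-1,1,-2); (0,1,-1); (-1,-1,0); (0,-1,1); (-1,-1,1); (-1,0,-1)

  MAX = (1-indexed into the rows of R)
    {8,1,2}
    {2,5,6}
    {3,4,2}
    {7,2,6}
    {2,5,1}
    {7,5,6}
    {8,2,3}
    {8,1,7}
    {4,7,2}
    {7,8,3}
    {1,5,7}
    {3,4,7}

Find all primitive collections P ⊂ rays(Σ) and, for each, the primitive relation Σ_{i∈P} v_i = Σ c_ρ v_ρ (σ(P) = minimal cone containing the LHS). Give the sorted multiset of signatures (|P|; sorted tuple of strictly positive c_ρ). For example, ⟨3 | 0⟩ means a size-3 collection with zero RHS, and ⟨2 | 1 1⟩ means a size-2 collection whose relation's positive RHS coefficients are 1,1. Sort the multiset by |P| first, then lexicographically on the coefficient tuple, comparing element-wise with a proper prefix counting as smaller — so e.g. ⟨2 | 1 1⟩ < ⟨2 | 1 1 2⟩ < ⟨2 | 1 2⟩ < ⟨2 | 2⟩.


Δ(Σ) — 8 vertices, 14 min non-faces:

  {4,6}:  v_{4} + v_{6} = 0 ; sig = ⟨2 | 0⟩
  {3,6}:  v_{3} + v_{6} = v_{8} ; sig = ⟨2 | 1⟩
  {4,5}:  v_{4} + v_{5} = v_{8} ; sig = ⟨2 | 1⟩
  {4,8}:  v_{4} + v_{8} = v_{3} ; sig = ⟨2 | 1⟩
  {5,8}:  v_{5} + v_{8} = v_{1} ; sig = ⟨2 | 1⟩
  {6,8}:  v_{6} + v_{8} = v_{5} ; sig = ⟨2 | 1⟩
  {1,4}:  v_{1} + v_{4} = 2·v_{8} ; sig = ⟨2 | 2⟩
  {1,6}:  v_{1} + v_{6} = 2·v_{5} ; sig = ⟨2 | 2⟩
  {3,5}:  v_{3} + v_{5} = 2·v_{8} ; sig = ⟨2 | 2⟩
  {1,3}:  v_{1} + v_{3} = 3·v_{8} ; sig = ⟨2 | 3⟩
  {2,7,8}:  v_{2} + v_{7} + v_{8} = 0 ; sig = ⟨3 | 0⟩
  {1,2,7}:  v_{1} + v_{2} + v_{7} = v_{5} ; sig = ⟨3 | 1⟩
  {2,3,7}:  v_{2} + v_{3} + v_{7} = v_{4} ; sig = ⟨3 | 1⟩
  {2,5,7}:  v_{2} + v_{5} + v_{7} = v_{6} ; sig = ⟨3 | 1⟩

so the primitive-relation signature multiset is
[⟨2 | 0⟩, ⟨2 | 1⟩, ⟨2 | 1⟩, ⟨2 | 1⟩, ⟨2 | 1⟩, ⟨2 | 1⟩, ⟨2 | 2⟩, ⟨2 | 2⟩, ⟨2 | 2⟩, ⟨2 | 3⟩, ⟨3 | 0⟩, ⟨3 | 1⟩, ⟨3 | 1⟩, ⟨3 | 1⟩]


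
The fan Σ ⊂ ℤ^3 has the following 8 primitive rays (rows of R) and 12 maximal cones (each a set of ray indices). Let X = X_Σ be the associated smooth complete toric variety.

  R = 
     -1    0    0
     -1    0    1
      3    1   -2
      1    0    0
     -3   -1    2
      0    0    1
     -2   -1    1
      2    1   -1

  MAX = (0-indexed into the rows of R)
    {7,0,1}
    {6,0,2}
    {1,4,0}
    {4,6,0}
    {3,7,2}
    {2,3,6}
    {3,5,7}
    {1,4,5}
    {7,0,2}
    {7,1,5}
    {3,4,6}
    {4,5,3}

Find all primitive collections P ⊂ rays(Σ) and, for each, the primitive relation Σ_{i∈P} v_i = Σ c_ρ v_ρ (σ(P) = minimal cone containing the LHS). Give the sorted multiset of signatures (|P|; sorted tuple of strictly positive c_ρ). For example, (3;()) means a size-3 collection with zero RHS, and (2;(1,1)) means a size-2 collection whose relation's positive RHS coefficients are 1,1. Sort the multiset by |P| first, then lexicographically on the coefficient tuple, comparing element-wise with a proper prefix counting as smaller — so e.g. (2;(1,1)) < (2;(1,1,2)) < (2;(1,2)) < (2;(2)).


The 10 primitive collections of Σ (r=8, n=3):

  {0,3}:  v_{0} + v_{3} = 0  →  sig = (2;())
  {2,4}:  v_{2} + v_{4} = 0  →  sig = (2;())
  {6,7}:  v_{6} + v_{7} = 0  →  sig = (2;())
  {0,5}:  v_{0} + v_{5} = v_{1}  →  sig = (2;(1))
  {1,2}:  v_{1} + v_{2} = v_{7}  →  sig = (2;(1))
  {1,3}:  v_{1} + v_{3} = v_{5}  →  sig = (2;(1))
  {1,6}:  v_{1} + v_{6} = v_{4}  →  sig = (2;(1))
  {4,7}:  v_{4} + v_{7} = v_{1}  →  sig = (2;(1))
  {2,5}:  v_{2} + v_{5} = v_{3} + v_{7}  →  sig = (2;(1,1))
  {5,6}:  v_{5} + v_{6} = v_{3} + v_{4}  →  sig = (2;(1,1))

Signatures (|P|; sorted positive RHS coefficients), sorted:
    |P|=2: 10 collections, coeffs (), (), (), (1), (1), (1), (1), (1), (1,1), (1,1)


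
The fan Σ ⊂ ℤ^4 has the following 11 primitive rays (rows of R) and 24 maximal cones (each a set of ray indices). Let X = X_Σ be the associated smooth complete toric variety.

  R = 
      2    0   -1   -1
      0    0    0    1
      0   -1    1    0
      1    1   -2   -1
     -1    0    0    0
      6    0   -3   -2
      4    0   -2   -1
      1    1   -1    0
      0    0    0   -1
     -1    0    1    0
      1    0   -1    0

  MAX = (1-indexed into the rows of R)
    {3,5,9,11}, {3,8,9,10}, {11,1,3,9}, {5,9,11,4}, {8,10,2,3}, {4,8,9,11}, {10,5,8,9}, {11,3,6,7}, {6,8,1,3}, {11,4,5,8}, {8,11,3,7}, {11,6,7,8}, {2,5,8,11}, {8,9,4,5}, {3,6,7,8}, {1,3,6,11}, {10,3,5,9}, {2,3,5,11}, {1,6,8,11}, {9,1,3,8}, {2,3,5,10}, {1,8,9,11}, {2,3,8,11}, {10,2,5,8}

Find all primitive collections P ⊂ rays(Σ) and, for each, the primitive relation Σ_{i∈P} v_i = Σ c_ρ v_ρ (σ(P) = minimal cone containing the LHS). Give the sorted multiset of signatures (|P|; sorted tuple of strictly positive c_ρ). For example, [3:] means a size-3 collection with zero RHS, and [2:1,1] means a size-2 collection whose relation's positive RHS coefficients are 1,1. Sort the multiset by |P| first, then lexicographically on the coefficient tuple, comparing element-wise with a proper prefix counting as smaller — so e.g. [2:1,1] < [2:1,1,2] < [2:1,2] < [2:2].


Primitive collections (25):

  • {2,9}:  v_{2} + v_{9} = 0 — sig = [2:]
  • {10,11}:  v_{10} + v_{11} = 0 — sig = [2:]
  • {1,7}:  v_{1} + v_{7} = v_{6} — sig = [2:1]
  • {1,5}:  v_{1} + v_{5} = v_{9} + v_{11} — sig = [2:1,1]
  • {3,4}:  v_{3} + v_{4} = v_{9} + v_{11} — sig = [2:1,1]
  • {5,7}:  v_{5} + v_{7} = v_{1} + v_{11} — sig = [2:1,1]
  • {1,2}:  v_{1} + v_{2} = v_{3} + v_{8} + v_{11} — sig = [2:1,1,1]
  • {1,10}:  v_{1} + v_{10} = v_{3} + v_{8} + v_{9} — sig = [2:1,1,1]
  • {2,4}:  v_{2} + v_{4} = v_{5} + v_{8} + v_{11} — sig = [2:1,1,1]
  • {4,10}:  v_{4} + v_{10} = v_{5} + v_{8} + v_{9} — sig = [2:1,1,1]
  • {7,10}:  v_{7} + v_{10} = v_{1} + v_{3} + v_{8} — sig = [2:1,1,1]
  • {2,6}:  v_{2} + v_{6} = v_{3} + v_{7} + v_{8} + v_{11} — sig = [2:1,1,1,1]
  • {4,7}:  v_{4} + v_{7} = v_{1} + v_{8} + v_{9} + 2·v_{11} — sig = [2:1,1,1,2]
  • {6,10}:  v_{6} + v_{10} = 2·v_{1} + v_{3} + v_{8} — sig = [2:1,1,2]
  • {4,6}:  v_{4} + v_{6} = 2·v_{1} + v_{8} + v_{9} + 2·v_{11} — sig = [2:1,1,2,2]
  • {5,6}:  v_{5} + v_{6} = 2·v_{1} + v_{11} — sig = [2:1,2]
  • {1,4}:  v_{1} + v_{4} = v_{8} + 2·v_{9} + 2·v_{11} — sig = [2:1,2,2]
  • {7,9}:  v_{7} + v_{9} = 2·v_{1} — sig = [2:2]
  • {2,7}:  v_{2} + v_{7} = 2·v_{3} + 2·v_{8} + 2·v_{11} — sig = [2:2,2,2]
  • {6,9}:  v_{6} + v_{9} = 3·v_{1} — sig = [2:3]
  • {3,5,8}:  v_{3} + v_{5} + v_{8} = 0 — sig = [3:]
  • {1,3,8,11}:  v_{1} + v_{3} + v_{8} + v_{11} = v_{7} — sig = [4:1]
  • {3,8,9,11}:  v_{3} + v_{8} + v_{9} + v_{11} = v_{1} — sig = [4:1]
  • {5,8,9,11}:  v_{5} + v_{8} + v_{9} + v_{11} = v_{4} — sig = [4:1]
  • {3,6,8,11}:  v_{3} + v_{6} + v_{8} + v_{11} = 2·v_{7} — sig = [4:2]

Hence PRS(X_Σ) =
{ [2:] ×2,  [2:1],  [2:1,1] ×3,  [2:1,1,1] ×5,  [2:1,1,1,1],  [2:1,1,1,2],  [2:1,1,2],  [2:1,1,2,2],  [2:1,2],  [2:1,2,2],  [2:2],  [2:2,2,2],  [2:3],  [3:],  [4:1] ×3,  [4:2] }


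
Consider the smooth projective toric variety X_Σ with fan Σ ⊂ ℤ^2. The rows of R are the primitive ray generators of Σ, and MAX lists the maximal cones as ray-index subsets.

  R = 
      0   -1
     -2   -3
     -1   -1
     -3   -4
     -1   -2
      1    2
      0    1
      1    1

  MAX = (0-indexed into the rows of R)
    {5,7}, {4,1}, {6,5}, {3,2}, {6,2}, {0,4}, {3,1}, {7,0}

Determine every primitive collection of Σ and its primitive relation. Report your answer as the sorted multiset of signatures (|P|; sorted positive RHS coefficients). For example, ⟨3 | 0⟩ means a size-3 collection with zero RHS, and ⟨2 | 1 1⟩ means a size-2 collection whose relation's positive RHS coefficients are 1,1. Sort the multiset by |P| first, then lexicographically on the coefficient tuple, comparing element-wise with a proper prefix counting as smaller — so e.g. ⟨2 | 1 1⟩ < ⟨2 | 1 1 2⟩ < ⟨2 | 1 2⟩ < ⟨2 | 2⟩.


20 minimal non-faces of Δ(Σ) (on 8 rays):

  {0,6}:  v_{0} + v_{6} = 0  →  sig = ⟨2 | 0⟩
  {2,7}:  v_{2} + v_{7} = 0  →  sig = ⟨2 | 0⟩
  {4,5}:  v_{4} + v_{5} = 0  →  sig = ⟨2 | 0⟩
  {0,2}:  v_{0} + v_{2} = v_{4}  →  sig = ⟨2 | 1⟩
  {0,5}:  v_{0} + v_{5} = v_{7}  →  sig = ⟨2 | 1⟩
  {1,2}:  v_{1} + v_{2} = v_{3}  →  sig = ⟨2 | 1⟩
  {1,5}:  v_{1} + v_{5} = v_{2}  →  sig = ⟨2 | 1⟩
  {1,7}:  v_{1} + v_{7} = v_{4}  →  sig = ⟨2 | 1⟩
  {2,4}:  v_{2} + v_{4} = v_{1}  →  sig = ⟨2 | 1⟩
  {2,5}:  v_{2} + v_{5} = v_{6}  →  sig = ⟨2 | 1⟩
  {3,7}:  v_{3} + v_{7} = v_{1}  →  sig = ⟨2 | 1⟩
  {4,6}:  v_{4} + v_{6} = v_{2}  →  sig = ⟨2 | 1⟩
  {4,7}:  v_{4} + v_{7} = v_{0}  →  sig = ⟨2 | 1⟩
  {6,7}:  v_{6} + v_{7} = v_{5}  →  sig = ⟨2 | 1⟩
  {0,3}:  v_{0} + v_{3} = v_{1} + v_{4}  →  sig = ⟨2 | 1 1⟩
  {0,1}:  v_{0} + v_{1} = 2·v_{4}  →  sig = ⟨2 | 2⟩
  {1,6}:  v_{1} + v_{6} = 2·v_{2}  →  sig = ⟨2 | 2⟩
  {3,4}:  v_{3} + v_{4} = 2·v_{1}  →  sig = ⟨2 | 2⟩
  {3,5}:  v_{3} + v_{5} = 2·v_{2}  →  sig = ⟨2 | 2⟩
  {3,6}:  v_{3} + v_{6} = 3·v_{2}  →  sig = ⟨2 | 3⟩

so the primitive-relation signature multiset is
    |P|=2: 20 collections, coeffs (), (), (), (1), (1), (1), (1), (1), (1), (1), (1), (1), (1), (1), (1,1), (2), (2), (2), (2), (3)


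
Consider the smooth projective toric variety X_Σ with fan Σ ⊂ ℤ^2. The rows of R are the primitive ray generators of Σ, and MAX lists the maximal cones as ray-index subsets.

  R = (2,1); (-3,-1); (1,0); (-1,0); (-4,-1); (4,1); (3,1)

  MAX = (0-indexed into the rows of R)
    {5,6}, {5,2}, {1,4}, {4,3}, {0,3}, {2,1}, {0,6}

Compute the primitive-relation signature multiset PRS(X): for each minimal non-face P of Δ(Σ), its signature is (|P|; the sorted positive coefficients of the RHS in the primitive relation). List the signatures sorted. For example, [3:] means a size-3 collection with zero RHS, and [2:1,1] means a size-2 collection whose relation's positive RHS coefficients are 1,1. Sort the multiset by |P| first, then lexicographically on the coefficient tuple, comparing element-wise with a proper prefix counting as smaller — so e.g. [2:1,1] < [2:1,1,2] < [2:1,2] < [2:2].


14 minimal non-faces of Δ(Σ) (on 7 rays):

  • {1,6}:  v_{1} + v_{6} = 0  ⟹  sig = [2:]
  • {2,3}:  v_{2} + v_{3} = 0  ⟹  sig = [2:]
  • {4,5}:  v_{4} + v_{5} = 0  ⟹  sig = [2:]
  • {0,1}:  v_{0} + v_{1} = v_{3}  ⟹  sig = [2:1]
  • {0,2}:  v_{0} + v_{2} = v_{6}  ⟹  sig = [2:1]
  • {1,3}:  v_{1} + v_{3} = v_{4}  ⟹  sig = [2:1]
  • {1,5}:  v_{1} + v_{5} = v_{2}  ⟹  sig = [2:1]
  • {2,4}:  v_{2} + v_{4} = v_{1}  ⟹  sig = [2:1]
  • {2,6}:  v_{2} + v_{6} = v_{5}  ⟹  sig = [2:1]
  • {3,5}:  v_{3} + v_{5} = v_{6}  ⟹  sig = [2:1]
  • {3,6}:  v_{3} + v_{6} = v_{0}  ⟹  sig = [2:1]
  • {4,6}:  v_{4} + v_{6} = v_{3}  ⟹  sig = [2:1]
  • {0,4}:  v_{0} + v_{4} = 2·v_{3}  ⟹  sig = [2:2]
  • {0,5}:  v_{0} + v_{5} = 2·v_{6}  ⟹  sig = [2:2]

Sorted signature multiset PRS(X):
[[2:], [2:], [2:], [2:1], [2:1], [2:1], [2:1], [2:1], [2:1], [2:1], [2:1], [2:1], [2:2], [2:2]]
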